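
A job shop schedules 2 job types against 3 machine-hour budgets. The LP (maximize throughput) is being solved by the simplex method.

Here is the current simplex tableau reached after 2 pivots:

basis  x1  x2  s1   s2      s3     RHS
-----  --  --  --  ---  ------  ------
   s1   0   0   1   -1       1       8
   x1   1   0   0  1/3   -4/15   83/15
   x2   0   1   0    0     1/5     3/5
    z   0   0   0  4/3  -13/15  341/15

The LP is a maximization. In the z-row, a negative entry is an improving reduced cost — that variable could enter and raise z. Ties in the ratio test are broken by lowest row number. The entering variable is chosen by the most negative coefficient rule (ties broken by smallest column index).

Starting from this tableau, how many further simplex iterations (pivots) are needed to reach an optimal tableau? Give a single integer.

1

pivot: s3 in, x2 out → z = 76/3
No improving column remains; optimal.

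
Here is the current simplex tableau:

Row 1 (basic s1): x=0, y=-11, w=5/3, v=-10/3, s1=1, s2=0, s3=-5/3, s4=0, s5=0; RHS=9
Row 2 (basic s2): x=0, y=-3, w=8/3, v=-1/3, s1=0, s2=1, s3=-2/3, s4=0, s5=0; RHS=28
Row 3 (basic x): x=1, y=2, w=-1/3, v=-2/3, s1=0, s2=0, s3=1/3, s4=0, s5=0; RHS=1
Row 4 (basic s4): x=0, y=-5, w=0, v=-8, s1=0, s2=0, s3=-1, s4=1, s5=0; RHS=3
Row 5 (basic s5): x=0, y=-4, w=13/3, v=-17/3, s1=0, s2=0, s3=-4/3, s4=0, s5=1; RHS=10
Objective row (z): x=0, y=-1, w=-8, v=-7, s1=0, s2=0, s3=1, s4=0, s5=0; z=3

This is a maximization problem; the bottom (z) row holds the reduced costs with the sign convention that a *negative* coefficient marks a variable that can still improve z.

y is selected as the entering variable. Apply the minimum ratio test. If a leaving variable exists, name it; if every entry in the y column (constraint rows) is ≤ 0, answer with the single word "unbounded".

Ratios: row 1 (s1): entry -11 ≤ 0, skip; row 2 (s2): entry -3 ≤ 0, skip; row 3 (x): 1/2 = 1/2; row 4 (s4): entry -5 ≤ 0, skip; row 5 (s5): entry -4 ≤ 0, skip.
Minimum ratio is in the x row, so x leaves.

x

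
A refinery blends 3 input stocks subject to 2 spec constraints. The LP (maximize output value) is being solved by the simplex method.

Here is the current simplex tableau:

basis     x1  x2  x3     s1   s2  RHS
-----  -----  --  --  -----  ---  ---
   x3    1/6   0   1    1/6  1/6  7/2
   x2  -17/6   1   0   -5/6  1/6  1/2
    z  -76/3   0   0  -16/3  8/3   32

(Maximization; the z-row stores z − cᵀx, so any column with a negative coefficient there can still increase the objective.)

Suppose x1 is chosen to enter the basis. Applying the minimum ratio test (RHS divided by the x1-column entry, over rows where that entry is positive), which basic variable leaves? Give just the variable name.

x3

Ratios: row 1 (x3): (7/2)/(1/6) = 21; row 2 (x2): entry -17/6 ≤ 0, skip.
Minimum ratio 21 is in the x3 row, so x3 leaves.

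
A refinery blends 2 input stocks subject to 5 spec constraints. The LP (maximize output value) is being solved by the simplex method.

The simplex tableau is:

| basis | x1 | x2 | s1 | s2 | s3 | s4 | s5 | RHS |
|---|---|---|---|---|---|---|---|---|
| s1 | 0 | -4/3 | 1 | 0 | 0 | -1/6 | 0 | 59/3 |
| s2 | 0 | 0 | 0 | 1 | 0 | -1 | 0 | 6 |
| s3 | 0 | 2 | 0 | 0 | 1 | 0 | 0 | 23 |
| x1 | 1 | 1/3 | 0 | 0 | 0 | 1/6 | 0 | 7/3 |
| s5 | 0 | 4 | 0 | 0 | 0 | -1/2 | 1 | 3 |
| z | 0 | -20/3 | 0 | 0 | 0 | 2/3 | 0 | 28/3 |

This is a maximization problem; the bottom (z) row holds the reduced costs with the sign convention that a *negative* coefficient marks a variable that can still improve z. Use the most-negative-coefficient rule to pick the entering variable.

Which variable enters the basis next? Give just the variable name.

x2

Objective-row coefficients: x1: 0, x2: -20/3, s1: 0, s2: 0, s3: 0, s4: 2/3, s5: 0.
The most negative is -20/3 in column x2, so x2 enters.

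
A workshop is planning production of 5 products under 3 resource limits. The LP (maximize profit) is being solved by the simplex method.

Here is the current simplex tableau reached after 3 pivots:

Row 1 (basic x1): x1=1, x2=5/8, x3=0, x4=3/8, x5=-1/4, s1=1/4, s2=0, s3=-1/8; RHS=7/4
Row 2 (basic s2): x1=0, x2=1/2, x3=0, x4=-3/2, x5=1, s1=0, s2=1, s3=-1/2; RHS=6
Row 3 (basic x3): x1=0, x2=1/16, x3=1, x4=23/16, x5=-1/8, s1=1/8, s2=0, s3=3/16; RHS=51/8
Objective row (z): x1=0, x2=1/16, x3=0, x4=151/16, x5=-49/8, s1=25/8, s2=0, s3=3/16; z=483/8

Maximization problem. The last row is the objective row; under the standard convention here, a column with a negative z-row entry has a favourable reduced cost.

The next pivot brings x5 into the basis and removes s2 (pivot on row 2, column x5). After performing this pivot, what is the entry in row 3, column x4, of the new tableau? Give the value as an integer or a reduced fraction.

5/4

Pivot element is row 2, column x5: 1.
Normalize row 2: new (row 2, x4) = (-3/2)/1 = -3/2.
row 3 ← row 3 − (-1/8)·(new row 2): 23/16 − (-1/8)·(-3/2) = 5/4.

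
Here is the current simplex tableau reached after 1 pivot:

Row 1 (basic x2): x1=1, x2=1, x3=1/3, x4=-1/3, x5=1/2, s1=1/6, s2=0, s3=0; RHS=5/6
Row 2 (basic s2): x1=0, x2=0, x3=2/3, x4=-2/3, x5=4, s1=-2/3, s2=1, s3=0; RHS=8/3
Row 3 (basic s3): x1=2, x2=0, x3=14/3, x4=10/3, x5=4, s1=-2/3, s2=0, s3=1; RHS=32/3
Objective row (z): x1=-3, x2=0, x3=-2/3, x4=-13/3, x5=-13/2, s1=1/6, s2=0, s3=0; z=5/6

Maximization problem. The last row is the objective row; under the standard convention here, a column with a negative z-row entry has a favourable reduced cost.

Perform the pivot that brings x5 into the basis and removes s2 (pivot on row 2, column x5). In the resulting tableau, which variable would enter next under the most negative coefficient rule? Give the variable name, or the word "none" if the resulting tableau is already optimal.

x4

Pivot element 4. New z-row = old z-row − (-13/2)·(row 2/4).
Updated z-row coefficients: x1: -3, x2: 0, x3: 5/12, x4: -65/12, x5: 0, s1: -11/12, s2: 13/8, s3: 0.
The most negative is -65/12 in column x4, so x4 would enter next.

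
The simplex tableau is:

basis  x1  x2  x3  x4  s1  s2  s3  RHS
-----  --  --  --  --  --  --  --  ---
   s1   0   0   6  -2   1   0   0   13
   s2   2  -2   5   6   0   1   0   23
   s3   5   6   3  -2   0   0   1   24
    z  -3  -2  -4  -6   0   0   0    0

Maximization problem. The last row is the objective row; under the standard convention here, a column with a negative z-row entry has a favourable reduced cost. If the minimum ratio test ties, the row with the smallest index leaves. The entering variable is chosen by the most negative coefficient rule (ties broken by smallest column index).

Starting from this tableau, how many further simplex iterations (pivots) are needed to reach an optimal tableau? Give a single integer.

2

pivot: x4 in, s2 out → z = 23
pivot: x2 in, s3 out → z = 187/4
No improving column remains; optimal.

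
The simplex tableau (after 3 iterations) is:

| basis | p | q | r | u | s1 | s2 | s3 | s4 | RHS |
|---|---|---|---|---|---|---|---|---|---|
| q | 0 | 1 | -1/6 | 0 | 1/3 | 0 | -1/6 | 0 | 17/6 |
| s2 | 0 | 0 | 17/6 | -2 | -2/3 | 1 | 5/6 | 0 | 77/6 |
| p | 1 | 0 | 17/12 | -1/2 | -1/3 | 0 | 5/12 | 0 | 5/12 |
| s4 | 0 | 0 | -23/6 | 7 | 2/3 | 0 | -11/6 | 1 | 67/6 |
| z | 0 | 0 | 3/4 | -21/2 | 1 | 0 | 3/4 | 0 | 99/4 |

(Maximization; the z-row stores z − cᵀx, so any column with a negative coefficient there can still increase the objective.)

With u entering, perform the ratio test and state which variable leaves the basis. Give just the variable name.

Ratios: row 1 (q): entry 0 ≤ 0, skip; row 2 (s2): entry -2 ≤ 0, skip; row 3 (p): entry -1/2 ≤ 0, skip; row 4 (s4): (67/6)/7 = 67/42.
Minimum ratio 67/42 is in the s4 row, so s4 leaves.

s4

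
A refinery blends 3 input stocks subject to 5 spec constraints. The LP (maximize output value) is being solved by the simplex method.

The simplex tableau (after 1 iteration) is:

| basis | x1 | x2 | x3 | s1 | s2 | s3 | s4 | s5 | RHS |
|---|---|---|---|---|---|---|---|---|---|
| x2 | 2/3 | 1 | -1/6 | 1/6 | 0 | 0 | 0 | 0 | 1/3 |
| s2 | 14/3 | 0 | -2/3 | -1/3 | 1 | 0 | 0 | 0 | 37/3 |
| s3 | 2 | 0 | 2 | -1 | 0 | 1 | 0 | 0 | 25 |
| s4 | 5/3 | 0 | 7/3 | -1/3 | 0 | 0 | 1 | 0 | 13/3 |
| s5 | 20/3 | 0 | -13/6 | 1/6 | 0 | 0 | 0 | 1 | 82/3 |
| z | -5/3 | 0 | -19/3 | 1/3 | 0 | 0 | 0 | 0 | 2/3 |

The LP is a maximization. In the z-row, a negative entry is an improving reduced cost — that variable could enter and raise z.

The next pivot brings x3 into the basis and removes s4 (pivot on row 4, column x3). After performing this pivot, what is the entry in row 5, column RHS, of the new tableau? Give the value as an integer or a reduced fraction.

Pivot element is row 4, column x3: 7/3.
Normalize row 4: new (row 4, RHS) = (13/3)/(7/3) = 13/7.
row 5 ← row 5 − (-13/6)·(new row 4): 82/3 − (-13/6)·(13/7) = 439/14.

439/14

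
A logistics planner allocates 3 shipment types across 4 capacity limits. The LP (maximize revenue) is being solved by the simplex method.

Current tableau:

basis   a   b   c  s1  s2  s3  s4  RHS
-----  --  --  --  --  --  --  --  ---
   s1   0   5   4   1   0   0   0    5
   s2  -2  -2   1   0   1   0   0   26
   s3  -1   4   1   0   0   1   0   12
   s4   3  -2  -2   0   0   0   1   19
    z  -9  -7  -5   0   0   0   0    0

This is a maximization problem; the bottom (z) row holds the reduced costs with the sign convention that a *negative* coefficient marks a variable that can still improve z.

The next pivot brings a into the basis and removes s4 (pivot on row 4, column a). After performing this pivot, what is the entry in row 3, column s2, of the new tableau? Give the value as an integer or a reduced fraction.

Pivot element is row 4, column a: 3.
Normalize row 4: new (row 4, s2) = 0/3 = 0.
row 3 ← row 3 − (-1)·(new row 4): 0 − (-1)·0 = 0.

0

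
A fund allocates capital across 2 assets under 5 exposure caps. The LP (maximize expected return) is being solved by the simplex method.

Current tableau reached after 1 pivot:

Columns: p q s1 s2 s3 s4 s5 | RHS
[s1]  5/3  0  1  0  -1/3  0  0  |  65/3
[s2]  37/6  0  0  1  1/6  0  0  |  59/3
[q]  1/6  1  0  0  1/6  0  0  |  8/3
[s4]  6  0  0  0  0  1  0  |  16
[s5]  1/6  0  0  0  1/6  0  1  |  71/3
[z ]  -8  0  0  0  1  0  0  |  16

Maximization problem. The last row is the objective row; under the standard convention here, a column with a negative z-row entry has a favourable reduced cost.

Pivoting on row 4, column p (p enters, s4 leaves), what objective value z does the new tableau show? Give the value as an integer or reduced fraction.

Minimum ratio for p: 16/6 = 8/3.
z changes by −(z-row coeff of p)·ratio = −(-8)·(8/3) = 64/3.
New z = 16 + (64/3) = 112/3.

112/3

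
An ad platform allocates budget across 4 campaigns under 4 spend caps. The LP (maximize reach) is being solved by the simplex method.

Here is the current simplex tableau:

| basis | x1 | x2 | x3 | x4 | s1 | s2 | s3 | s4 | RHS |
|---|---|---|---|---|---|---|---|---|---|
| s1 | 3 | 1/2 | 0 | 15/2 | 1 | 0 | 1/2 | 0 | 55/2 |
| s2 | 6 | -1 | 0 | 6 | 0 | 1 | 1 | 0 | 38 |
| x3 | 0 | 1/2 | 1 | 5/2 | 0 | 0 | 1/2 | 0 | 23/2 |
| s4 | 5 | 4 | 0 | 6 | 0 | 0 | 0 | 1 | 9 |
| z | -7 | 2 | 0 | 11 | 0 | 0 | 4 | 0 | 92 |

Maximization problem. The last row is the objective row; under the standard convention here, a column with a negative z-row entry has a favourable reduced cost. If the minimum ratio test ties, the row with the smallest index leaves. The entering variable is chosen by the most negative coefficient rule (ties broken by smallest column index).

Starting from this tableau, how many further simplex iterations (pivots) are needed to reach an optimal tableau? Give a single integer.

1

pivot: x1 in, s4 out → z = 523/5
No improving column remains; optimal.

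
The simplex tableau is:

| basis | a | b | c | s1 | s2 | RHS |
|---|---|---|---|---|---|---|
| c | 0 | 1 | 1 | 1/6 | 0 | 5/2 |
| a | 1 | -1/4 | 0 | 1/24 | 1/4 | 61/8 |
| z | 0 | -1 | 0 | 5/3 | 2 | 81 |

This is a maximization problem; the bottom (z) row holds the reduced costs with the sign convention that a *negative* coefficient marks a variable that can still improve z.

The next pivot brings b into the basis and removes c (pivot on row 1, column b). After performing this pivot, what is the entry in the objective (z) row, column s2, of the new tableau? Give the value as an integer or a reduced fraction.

2

Pivot element is row 1, column b: 1.
Normalize row 1: new (row 1, s2) = 0/1 = 0.
z-row ← z-row − (-1)·(new row 1): 2 − (-1)·0 = 2.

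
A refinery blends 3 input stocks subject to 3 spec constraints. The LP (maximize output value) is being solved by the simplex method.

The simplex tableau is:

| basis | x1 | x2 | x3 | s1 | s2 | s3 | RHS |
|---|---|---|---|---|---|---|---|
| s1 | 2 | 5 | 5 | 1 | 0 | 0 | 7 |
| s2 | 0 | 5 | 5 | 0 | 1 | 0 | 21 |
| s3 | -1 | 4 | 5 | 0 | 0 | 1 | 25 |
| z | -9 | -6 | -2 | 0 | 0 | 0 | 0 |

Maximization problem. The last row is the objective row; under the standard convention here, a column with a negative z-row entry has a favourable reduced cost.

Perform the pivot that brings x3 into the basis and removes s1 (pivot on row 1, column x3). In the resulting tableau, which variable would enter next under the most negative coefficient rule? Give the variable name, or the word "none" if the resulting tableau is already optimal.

Pivot element 5. New z-row = old z-row − (-2)·(row 1/5).
Updated z-row coefficients: x1: -41/5, x2: -4, x3: 0, s1: 2/5, s2: 0, s3: 0.
The most negative is -41/5 in column x1, so x1 would enter next.

x1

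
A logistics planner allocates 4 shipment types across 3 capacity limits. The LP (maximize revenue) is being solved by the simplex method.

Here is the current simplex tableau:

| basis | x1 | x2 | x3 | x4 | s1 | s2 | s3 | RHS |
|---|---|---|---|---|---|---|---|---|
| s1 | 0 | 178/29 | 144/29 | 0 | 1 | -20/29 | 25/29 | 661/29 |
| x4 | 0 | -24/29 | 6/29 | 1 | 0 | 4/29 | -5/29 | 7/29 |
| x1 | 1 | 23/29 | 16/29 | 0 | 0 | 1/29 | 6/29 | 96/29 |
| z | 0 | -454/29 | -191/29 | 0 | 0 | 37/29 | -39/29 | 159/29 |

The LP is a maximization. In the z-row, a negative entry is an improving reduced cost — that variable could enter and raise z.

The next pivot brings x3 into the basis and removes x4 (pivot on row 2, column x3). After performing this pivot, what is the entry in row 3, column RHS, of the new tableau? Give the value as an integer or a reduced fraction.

8/3

Pivot element is row 2, column x3: 6/29.
Normalize row 2: new (row 2, RHS) = (7/29)/(6/29) = 7/6.
row 3 ← row 3 − (16/29)·(new row 2): 96/29 − (16/29)·(7/6) = 8/3.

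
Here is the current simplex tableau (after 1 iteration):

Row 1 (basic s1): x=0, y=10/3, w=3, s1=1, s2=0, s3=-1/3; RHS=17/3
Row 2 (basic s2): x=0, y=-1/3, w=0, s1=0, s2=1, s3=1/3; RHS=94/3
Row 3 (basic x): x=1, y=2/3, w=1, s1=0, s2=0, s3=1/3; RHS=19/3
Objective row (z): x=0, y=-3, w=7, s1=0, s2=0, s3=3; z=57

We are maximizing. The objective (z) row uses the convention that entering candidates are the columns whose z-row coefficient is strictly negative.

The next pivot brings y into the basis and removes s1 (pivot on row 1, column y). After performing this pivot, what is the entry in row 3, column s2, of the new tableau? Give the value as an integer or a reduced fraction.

Pivot element is row 1, column y: 10/3.
Normalize row 1: new (row 1, s2) = 0/(10/3) = 0.
row 3 ← row 3 − (2/3)·(new row 1): 0 − (2/3)·0 = 0.

0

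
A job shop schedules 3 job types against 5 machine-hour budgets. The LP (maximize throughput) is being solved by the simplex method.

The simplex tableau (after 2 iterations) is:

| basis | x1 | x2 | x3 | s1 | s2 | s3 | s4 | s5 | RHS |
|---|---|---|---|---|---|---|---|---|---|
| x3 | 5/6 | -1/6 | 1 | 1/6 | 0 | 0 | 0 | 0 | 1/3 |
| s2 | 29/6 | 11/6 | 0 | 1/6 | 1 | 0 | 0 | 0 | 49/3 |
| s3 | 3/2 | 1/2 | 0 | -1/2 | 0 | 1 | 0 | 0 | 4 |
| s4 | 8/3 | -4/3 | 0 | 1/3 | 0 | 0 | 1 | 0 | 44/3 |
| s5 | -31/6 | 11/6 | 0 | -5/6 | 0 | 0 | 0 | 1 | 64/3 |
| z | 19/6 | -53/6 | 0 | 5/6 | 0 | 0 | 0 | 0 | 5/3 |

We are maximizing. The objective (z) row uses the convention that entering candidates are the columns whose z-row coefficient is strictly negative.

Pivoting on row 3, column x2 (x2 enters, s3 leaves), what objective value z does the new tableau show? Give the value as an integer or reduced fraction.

217/3

Minimum ratio for x2: 4/(1/2) = 8.
z changes by −(z-row coeff of x2)·ratio = −(-53/6)·8 = 212/3.
New z = 5/3 + (212/3) = 217/3.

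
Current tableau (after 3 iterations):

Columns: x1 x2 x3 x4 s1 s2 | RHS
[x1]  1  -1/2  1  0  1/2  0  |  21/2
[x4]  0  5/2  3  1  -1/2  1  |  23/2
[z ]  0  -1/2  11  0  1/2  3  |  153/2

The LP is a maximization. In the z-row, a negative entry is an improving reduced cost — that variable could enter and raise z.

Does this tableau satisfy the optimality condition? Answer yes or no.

no

Column x2 has objective-row coefficient -1/2, which is negative; an improving pivot exists, so not yet optimal.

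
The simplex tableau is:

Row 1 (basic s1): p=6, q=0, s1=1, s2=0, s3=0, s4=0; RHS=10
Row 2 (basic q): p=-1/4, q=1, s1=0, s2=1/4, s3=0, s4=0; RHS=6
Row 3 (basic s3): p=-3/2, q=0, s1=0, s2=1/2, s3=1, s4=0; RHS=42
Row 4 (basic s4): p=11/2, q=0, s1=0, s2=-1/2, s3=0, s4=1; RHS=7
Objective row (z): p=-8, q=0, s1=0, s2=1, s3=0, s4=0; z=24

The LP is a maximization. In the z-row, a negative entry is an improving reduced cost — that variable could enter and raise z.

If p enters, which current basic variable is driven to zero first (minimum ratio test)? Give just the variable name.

s4

Ratios: row 1 (s1): 10/6 = 5/3; row 2 (q): entry -1/4 ≤ 0, skip; row 3 (s3): entry -3/2 ≤ 0, skip; row 4 (s4): 7/(11/2) = 14/11.
Minimum ratio 14/11 is in the s4 row, so s4 leaves.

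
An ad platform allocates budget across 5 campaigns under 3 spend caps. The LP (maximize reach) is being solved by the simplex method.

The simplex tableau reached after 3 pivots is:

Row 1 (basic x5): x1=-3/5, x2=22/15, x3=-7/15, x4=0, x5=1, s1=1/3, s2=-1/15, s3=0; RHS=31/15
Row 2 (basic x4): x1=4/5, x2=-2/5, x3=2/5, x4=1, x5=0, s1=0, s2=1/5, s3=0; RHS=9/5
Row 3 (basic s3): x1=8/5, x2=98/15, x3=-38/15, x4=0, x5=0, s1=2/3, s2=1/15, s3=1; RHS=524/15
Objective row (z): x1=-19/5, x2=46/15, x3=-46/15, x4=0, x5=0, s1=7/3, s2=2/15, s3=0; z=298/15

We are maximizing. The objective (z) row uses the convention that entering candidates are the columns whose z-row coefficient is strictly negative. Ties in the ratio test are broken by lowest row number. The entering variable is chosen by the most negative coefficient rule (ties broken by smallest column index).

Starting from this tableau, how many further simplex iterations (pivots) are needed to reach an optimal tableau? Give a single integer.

2

pivot: x1 in, x4 out → z = 341/12
pivot: x3 in, x1 out → z = 101/3
No improving column remains; optimal.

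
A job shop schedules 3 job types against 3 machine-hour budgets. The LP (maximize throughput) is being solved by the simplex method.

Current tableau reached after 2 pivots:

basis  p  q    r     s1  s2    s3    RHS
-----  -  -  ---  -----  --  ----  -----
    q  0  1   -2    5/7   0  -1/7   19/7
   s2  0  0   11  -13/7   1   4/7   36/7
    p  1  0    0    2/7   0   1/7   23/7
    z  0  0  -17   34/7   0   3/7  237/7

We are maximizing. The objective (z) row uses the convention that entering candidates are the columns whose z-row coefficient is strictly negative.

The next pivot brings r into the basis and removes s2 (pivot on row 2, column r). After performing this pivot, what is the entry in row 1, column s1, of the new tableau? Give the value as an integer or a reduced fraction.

29/77

Pivot element is row 2, column r: 11.
Normalize row 2: new (row 2, s1) = (-13/7)/11 = -13/77.
row 1 ← row 1 − (-2)·(new row 2): 5/7 − (-2)·(-13/77) = 29/77.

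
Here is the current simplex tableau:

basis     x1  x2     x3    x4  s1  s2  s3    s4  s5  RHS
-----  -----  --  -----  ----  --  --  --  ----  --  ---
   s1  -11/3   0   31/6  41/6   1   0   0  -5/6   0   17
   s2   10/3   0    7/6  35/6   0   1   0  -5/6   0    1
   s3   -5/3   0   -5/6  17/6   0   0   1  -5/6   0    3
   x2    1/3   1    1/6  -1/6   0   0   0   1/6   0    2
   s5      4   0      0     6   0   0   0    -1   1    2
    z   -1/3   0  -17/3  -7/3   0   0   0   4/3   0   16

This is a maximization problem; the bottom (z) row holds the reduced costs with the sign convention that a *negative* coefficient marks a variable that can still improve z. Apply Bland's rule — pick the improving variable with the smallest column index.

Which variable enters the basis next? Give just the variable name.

Objective-row coefficients: x1: -1/3, x2: 0, x3: -17/3, x4: -7/3, s1: 0, s2: 0, s3: 0, s4: 4/3, s5: 0.
Improving columns: x1, x3, x4. Bland's rule picks the smallest column index → x1.

x1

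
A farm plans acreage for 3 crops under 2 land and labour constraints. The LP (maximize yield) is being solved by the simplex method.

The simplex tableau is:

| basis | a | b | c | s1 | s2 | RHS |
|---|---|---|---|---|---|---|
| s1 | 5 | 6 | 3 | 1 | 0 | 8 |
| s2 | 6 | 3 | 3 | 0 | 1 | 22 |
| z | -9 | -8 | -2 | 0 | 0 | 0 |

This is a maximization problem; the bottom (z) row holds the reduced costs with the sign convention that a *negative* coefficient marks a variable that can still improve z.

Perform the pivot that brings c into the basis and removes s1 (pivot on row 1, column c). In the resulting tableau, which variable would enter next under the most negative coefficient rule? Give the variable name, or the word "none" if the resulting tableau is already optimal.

Pivot element 3. New z-row = old z-row − (-2)·(row 1/3).
Updated z-row coefficients: a: -17/3, b: -4, c: 0, s1: 2/3, s2: 0.
The most negative is -17/3 in column a, so a would enter next.

a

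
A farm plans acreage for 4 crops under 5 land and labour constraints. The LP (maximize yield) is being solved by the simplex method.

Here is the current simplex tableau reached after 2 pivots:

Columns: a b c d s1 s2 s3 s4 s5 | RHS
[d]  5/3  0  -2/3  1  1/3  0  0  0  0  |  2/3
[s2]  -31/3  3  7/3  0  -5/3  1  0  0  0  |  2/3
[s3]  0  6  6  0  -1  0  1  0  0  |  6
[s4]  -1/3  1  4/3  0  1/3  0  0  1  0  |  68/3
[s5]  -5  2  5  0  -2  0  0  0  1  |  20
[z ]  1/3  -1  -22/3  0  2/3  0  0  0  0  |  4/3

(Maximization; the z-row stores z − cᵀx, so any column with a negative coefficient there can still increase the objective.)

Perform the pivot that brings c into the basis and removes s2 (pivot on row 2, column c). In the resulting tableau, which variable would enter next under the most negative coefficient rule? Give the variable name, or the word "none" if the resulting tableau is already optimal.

a

Pivot element 7/3. New z-row = old z-row − (-22/3)·(row 2/(7/3)).
Updated z-row coefficients: a: -225/7, b: 59/7, c: 0, d: 0, s1: -32/7, s2: 22/7, s3: 0, s4: 0, s5: 0.
The most negative is -225/7 in column a, so a would enter next.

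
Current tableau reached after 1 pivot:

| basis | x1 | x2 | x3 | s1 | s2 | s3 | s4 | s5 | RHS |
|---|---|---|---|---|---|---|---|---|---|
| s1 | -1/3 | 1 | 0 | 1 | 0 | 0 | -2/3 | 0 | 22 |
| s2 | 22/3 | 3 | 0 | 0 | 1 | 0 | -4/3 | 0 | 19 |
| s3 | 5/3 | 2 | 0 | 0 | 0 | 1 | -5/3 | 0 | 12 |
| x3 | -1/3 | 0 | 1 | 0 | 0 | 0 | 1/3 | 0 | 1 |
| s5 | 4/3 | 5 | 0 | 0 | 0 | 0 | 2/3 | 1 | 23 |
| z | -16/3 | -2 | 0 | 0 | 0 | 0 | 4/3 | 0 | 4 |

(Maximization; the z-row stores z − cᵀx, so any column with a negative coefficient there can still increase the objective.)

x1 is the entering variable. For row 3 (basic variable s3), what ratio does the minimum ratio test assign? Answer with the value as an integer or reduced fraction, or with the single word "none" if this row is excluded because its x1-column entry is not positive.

Ratio = RHS / (x1 entry) = 12 / (5/3) = 36/5.

36/5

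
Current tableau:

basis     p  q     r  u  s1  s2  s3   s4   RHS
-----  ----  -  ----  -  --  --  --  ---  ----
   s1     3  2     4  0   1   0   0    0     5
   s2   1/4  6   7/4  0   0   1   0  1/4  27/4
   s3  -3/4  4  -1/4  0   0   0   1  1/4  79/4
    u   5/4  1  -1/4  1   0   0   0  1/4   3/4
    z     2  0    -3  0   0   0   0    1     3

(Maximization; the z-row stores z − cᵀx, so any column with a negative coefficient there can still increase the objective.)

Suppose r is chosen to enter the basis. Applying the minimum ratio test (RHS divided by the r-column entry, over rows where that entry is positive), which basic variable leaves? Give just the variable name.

s1

Ratios: row 1 (s1): 5/4 = 5/4; row 2 (s2): (27/4)/(7/4) = 27/7; row 3 (s3): entry -1/4 ≤ 0, skip; row 4 (u): entry -1/4 ≤ 0, skip.
Minimum ratio 5/4 is in the s1 row, so s1 leaves.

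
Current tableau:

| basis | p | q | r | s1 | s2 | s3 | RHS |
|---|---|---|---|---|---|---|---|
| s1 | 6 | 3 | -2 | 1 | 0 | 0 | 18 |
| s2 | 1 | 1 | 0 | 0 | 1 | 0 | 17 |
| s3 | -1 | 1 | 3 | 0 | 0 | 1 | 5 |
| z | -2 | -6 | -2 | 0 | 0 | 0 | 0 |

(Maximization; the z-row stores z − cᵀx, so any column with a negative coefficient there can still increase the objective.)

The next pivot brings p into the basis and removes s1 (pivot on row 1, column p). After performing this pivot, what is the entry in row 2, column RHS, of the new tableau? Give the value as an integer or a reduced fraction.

14

Pivot element is row 1, column p: 6.
Normalize row 1: new (row 1, RHS) = 18/6 = 3.
row 2 ← row 2 − 1·(new row 1): 17 − 1·3 = 14.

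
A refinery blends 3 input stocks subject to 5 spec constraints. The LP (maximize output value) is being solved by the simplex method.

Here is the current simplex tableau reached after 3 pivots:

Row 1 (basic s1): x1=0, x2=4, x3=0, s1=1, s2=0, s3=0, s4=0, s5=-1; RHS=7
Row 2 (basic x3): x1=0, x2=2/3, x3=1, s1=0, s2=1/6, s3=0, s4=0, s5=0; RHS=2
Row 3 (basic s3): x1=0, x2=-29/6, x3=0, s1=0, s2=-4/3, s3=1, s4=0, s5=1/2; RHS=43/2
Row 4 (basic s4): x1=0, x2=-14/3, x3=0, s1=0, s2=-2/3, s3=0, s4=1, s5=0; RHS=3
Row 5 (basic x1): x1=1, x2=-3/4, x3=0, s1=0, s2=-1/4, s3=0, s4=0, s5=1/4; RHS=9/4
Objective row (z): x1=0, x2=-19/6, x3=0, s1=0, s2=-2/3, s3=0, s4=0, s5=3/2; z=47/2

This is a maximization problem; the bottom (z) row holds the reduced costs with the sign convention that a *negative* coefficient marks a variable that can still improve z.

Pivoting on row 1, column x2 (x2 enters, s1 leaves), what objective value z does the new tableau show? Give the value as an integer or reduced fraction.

Minimum ratio for x2: 7/4 = 7/4.
z changes by −(z-row coeff of x2)·ratio = −(-19/6)·(7/4) = 133/24.
New z = 47/2 + (133/24) = 697/24.

697/24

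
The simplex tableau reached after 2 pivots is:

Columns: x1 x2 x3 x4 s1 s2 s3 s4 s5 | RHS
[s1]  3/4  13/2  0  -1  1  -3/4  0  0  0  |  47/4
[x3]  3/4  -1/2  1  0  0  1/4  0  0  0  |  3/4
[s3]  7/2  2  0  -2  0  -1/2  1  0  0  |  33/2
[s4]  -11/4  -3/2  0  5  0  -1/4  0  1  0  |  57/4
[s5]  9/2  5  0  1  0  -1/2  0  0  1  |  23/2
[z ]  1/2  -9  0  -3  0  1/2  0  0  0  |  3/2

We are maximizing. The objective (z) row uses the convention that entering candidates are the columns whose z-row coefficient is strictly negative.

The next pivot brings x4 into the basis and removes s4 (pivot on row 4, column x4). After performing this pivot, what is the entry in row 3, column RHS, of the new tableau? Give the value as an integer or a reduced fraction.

111/5

Pivot element is row 4, column x4: 5.
Normalize row 4: new (row 4, RHS) = (57/4)/5 = 57/20.
row 3 ← row 3 − (-2)·(new row 4): 33/2 − (-2)·(57/20) = 111/5.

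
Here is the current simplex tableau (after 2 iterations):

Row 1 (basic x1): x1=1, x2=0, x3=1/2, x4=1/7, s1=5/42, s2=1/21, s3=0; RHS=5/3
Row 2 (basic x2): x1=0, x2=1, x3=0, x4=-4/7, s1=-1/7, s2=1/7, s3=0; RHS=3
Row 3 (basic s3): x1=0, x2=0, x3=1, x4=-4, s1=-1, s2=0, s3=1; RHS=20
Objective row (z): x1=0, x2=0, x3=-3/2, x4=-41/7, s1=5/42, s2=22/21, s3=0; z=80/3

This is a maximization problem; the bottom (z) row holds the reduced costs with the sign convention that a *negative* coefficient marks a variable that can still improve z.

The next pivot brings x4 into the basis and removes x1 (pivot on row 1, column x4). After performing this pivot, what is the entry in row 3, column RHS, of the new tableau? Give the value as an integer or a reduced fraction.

Pivot element is row 1, column x4: 1/7.
Normalize row 1: new (row 1, RHS) = (5/3)/(1/7) = 35/3.
row 3 ← row 3 − (-4)·(new row 1): 20 − (-4)·(35/3) = 200/3.

200/3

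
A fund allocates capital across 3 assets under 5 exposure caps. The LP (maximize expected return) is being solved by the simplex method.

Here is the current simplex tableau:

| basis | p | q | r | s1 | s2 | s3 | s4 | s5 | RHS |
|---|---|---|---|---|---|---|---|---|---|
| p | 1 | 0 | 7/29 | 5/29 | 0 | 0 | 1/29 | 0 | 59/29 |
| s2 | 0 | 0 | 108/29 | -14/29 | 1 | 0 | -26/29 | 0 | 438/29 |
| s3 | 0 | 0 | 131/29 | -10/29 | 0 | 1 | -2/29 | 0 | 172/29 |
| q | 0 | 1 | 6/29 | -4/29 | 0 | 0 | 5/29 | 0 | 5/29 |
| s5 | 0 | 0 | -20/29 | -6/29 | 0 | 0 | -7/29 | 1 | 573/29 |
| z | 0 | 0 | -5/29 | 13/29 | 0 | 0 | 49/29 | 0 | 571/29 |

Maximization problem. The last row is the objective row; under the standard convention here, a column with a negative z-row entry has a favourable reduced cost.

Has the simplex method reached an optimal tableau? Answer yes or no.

no

Column r has objective-row coefficient -5/29, which is negative; an improving pivot exists, so not yet optimal.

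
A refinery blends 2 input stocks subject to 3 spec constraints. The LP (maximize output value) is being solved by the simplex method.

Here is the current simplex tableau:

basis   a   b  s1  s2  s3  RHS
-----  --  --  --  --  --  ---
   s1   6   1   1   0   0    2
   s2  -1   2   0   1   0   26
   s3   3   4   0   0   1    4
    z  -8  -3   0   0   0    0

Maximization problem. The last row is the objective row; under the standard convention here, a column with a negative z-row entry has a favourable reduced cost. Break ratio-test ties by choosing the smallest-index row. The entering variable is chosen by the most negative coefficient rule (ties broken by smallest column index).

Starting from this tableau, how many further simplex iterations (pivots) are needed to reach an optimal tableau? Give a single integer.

pivot: a in, s1 out → z = 8/3
pivot: b in, s3 out → z = 86/21
No improving column remains; optimal.

2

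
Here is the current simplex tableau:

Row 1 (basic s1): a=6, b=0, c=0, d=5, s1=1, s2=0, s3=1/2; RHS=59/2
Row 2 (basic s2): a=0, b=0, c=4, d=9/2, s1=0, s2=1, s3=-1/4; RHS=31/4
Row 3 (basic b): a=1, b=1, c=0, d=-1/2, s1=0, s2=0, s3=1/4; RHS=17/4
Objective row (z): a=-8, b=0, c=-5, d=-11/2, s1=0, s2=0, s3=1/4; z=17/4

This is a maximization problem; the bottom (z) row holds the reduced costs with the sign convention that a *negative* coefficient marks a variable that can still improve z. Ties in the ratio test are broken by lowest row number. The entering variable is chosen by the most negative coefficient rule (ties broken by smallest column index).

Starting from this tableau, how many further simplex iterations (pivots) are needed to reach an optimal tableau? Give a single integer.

pivot: a in, b out → z = 153/4
pivot: d in, s1 out → z = 43
pivot: c in, s2 out → z = 399/8
No improving column remains; optimal.

3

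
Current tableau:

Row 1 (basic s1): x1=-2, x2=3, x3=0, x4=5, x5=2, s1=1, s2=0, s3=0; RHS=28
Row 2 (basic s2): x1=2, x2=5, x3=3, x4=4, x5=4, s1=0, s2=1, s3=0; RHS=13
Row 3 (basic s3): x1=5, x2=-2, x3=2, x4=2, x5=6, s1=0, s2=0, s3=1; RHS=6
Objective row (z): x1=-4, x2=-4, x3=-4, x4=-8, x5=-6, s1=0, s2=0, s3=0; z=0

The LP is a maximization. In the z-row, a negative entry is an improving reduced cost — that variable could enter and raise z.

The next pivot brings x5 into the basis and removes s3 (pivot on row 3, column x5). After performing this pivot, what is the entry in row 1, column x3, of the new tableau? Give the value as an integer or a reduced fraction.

-2/3

Pivot element is row 3, column x5: 6.
Normalize row 3: new (row 3, x3) = 2/6 = 1/3.
row 1 ← row 1 − 2·(new row 3): 0 − 2·(1/3) = -2/3.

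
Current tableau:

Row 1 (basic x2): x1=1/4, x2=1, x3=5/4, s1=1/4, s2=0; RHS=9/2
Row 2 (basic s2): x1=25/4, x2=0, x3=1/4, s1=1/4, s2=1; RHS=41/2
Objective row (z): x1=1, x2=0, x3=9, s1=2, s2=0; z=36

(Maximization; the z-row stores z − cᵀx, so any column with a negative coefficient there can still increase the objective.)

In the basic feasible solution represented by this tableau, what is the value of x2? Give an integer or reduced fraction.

9/2

x2 is basic (row 1); its value is the RHS of that row: 9/2.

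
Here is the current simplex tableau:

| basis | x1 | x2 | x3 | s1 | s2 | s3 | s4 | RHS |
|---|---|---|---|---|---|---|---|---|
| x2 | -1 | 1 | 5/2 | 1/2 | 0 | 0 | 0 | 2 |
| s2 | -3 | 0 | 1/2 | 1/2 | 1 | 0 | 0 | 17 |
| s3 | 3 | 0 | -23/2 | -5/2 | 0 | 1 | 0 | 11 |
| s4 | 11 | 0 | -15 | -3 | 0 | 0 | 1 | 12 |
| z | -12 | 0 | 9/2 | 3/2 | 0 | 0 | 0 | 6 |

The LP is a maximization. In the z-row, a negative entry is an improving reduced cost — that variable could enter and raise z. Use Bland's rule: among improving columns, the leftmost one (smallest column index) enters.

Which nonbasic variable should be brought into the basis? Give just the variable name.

x1

Objective-row coefficients: x1: -12, x2: 0, x3: 9/2, s1: 3/2, s2: 0, s3: 0, s4: 0.
Improving columns: x1. Bland's rule picks the smallest column index → x1.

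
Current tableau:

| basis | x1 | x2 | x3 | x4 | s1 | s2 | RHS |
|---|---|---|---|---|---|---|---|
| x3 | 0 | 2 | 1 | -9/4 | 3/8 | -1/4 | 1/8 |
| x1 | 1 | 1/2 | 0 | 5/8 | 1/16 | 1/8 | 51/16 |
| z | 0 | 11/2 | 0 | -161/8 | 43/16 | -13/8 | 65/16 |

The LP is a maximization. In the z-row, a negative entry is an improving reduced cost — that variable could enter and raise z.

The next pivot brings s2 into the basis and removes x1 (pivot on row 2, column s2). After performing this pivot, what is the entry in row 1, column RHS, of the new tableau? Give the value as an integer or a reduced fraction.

13/2

Pivot element is row 2, column s2: 1/8.
Normalize row 2: new (row 2, RHS) = (51/16)/(1/8) = 51/2.
row 1 ← row 1 − (-1/4)·(new row 2): 1/8 − (-1/4)·(51/2) = 13/2.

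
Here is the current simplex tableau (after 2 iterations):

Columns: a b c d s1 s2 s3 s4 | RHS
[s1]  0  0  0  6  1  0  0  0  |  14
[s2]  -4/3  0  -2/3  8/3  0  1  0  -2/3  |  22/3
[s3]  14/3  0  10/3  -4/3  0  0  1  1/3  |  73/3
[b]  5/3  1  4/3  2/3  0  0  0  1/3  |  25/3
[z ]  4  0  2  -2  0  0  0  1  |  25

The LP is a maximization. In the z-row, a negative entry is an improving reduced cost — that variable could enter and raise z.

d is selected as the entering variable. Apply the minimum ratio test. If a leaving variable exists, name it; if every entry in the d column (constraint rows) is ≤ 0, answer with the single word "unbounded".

s1

Ratios: row 1 (s1): 14/6 = 7/3; row 2 (s2): (22/3)/(8/3) = 11/4; row 3 (s3): entry -4/3 ≤ 0, skip; row 4 (b): (25/3)/(2/3) = 25/2.
Minimum ratio is in the s1 row, so s1 leaves.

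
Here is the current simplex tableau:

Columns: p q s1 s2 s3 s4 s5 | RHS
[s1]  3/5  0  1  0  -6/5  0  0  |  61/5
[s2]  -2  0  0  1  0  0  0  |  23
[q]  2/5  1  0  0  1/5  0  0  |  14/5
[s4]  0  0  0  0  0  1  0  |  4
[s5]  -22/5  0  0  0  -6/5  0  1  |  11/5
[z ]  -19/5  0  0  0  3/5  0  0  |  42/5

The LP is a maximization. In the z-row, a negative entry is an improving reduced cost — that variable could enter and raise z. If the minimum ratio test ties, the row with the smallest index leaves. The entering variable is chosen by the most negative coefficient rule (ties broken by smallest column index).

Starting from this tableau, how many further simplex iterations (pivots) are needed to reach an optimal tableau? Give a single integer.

1

pivot: p in, q out → z = 35
No improving column remains; optimal.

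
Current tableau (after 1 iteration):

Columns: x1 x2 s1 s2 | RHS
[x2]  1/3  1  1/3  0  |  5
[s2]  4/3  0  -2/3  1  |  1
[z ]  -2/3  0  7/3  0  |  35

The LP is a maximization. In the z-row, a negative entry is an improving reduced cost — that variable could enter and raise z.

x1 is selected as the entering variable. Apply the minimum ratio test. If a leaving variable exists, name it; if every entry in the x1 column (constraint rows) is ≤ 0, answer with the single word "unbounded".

Ratios: row 1 (x2): 5/(1/3) = 15; row 2 (s2): 1/(4/3) = 3/4.
Minimum ratio is in the s2 row, so s2 leaves.

s2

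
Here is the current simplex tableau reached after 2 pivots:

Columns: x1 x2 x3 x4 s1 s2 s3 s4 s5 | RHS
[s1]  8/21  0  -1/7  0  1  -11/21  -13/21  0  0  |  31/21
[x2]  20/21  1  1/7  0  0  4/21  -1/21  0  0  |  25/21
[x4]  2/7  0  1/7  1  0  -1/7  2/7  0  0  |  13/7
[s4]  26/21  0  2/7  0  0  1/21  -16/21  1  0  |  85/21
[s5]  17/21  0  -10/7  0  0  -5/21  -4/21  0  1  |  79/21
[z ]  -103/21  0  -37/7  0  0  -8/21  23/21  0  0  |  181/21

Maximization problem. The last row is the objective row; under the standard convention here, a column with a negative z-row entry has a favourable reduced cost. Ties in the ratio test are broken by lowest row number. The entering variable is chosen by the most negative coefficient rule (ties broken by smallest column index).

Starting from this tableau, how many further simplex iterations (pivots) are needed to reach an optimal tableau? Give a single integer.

pivot: x3 in, x2 out → z = 158/3
pivot: s3 in, x4 out → z = 54
No improving column remains; optimal.

2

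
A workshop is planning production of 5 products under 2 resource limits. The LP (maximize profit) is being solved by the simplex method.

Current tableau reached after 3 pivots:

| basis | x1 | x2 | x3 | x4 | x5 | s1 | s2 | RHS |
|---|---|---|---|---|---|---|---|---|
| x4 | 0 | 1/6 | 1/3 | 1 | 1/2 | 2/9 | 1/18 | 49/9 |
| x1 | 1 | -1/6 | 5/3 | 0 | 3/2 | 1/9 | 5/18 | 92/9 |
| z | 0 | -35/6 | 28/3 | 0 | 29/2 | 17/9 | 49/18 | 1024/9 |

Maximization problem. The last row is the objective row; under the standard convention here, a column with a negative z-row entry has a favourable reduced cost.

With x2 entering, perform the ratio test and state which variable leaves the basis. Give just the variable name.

x4

Ratios: row 1 (x4): (49/9)/(1/6) = 98/3; row 2 (x1): entry -1/6 ≤ 0, skip.
Minimum ratio 98/3 is in the x4 row, so x4 leaves.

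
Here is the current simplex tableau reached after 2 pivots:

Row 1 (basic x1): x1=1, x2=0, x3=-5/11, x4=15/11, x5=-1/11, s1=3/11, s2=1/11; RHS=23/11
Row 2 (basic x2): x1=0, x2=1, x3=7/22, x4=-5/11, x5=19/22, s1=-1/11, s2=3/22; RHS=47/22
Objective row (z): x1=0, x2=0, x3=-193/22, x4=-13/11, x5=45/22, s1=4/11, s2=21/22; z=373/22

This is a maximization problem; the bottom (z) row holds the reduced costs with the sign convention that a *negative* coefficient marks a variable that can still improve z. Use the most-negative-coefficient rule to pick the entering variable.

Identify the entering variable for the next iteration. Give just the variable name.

x3

Objective-row coefficients: x1: 0, x2: 0, x3: -193/22, x4: -13/11, x5: 45/22, s1: 4/11, s2: 21/22.
The most negative is -193/22 in column x3, so x3 enters.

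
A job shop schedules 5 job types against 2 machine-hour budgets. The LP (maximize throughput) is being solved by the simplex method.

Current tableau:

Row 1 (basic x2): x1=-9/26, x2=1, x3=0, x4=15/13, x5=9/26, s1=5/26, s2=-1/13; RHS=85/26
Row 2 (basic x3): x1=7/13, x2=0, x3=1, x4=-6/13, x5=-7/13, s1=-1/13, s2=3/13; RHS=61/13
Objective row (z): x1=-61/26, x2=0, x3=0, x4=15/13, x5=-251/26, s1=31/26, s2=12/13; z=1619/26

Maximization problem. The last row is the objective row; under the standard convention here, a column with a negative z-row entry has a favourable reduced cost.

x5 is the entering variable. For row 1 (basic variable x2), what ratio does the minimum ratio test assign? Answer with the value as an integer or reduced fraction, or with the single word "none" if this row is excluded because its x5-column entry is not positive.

Ratio = RHS / (x5 entry) = (85/26) / (9/26) = 85/9.

85/9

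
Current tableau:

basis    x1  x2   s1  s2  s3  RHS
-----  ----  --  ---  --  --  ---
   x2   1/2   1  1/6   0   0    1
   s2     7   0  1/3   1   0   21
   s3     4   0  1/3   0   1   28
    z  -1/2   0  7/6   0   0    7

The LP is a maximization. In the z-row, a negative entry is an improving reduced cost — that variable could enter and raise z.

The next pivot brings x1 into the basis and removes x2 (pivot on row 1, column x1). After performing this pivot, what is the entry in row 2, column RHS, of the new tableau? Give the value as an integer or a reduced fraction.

7

Pivot element is row 1, column x1: 1/2.
Normalize row 1: new (row 1, RHS) = 1/(1/2) = 2.
row 2 ← row 2 − 7·(new row 1): 21 − 7·2 = 7.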